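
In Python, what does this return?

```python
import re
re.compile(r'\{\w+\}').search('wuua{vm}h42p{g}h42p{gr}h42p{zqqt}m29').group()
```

The match spans [4:8] → '{vm}'.

'{vm}'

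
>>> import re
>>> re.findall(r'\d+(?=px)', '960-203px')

['203']

The `(?=…)`/`(?<=…)` assertion just peeks at neighbouring text; it doesn't advance the match position.
Matches: at [4:7] → '203'.
With no groups in the pattern, `findall` gives back each whole match — 1 here.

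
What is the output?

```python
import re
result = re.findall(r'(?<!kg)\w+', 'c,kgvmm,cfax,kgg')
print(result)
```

A negative assertion filters positions out without eating any characters.
Since nothing is captured, `findall` lists the 4 matched substrings directly.

['c', 'kgvmm', 'cfax', 'kgg']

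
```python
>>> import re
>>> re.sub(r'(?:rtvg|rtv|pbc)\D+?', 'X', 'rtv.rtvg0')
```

Matches: at [0:4] → 'rtv.'; at [4:8] → 'rtvg'.
Each match is replaced by 'X'.

'XX0'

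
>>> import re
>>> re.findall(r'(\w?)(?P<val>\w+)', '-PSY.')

[('P', 'SY')]

`findall` packs the 2 group values into a tuple for every match.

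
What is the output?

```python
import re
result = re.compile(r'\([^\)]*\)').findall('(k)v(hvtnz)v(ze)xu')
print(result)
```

With no groups in the pattern, `findall` gives back each whole match — 3 here.

['(k)', '(hvtnz)', '(ze)']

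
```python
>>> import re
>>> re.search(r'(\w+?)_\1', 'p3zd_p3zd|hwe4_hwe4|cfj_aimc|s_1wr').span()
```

(0, 9)

A backreference is literal: `\1` must see the identical characters the first group matched.
The match spans [0:9] → 'p3zd_p3zd'.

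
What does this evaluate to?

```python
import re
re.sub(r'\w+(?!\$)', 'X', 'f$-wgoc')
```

The negative lookahead/lookbehind blocks any match where the forbidden context is present.
Each match is replaced by 'X'.

'f$-X'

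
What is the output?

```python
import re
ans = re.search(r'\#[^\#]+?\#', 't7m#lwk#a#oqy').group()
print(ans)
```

#lwk#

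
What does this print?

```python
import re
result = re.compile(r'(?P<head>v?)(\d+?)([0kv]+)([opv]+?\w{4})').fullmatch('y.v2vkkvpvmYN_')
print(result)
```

None

Pattern: optionally a literal 'v' (captured as 'head'); then one or more of a digit (lazy) (captured); then one or more of one of [0kv] (captured); then one or more of one of [opv] (lazy), then exactly 4 of a word character (captured).
`re.fullmatch` requires the pattern to consume the entire string.
Here the pattern can't cover the whole string, so the call returns None.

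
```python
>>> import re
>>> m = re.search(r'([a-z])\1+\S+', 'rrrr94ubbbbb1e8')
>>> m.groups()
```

The match spans [0:15] → 'rrrr94ubbbbb1e8'.
Captured: group 1 = 'r'.

('r',)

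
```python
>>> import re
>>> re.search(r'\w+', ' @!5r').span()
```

The pattern matches one or more of a word character.
The match spans [3:5] → '5r'.

(3, 5)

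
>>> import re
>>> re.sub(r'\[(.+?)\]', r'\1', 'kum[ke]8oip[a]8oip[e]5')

'kumke8oipa8oipe5'

A non-greedy quantifier consumes as few characters as it can — just enough that the remainder of the pattern still matches from where it stops; whatever follows it matches normally.
Each match is replaced using the text its own group 1 captured.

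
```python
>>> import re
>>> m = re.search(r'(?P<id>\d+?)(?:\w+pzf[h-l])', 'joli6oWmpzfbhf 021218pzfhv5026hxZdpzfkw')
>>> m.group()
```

'021218pzfhv5026hxZdpzfk'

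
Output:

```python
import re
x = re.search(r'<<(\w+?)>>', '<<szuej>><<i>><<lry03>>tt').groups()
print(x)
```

('szuej',)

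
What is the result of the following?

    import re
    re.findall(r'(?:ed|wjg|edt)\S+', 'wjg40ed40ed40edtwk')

['wjg40ed40ed40edtwk']

Scanning left to right: at [0:18] → 'wjg40ed40ed40edtwk'.
Since nothing is captured, `findall` lists the 1 matched substring directly.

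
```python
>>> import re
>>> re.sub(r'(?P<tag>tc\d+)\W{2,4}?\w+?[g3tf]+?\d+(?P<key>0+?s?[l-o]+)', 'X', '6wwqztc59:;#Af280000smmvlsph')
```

'6wwqzXvlsph'

Each match is replaced by 'X'.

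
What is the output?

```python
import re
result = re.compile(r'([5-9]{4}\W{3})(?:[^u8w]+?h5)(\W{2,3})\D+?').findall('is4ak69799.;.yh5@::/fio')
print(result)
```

[('9799.;.', '@::')]

2 groups means the one result is a tuple of 2 captured strings — 1 here.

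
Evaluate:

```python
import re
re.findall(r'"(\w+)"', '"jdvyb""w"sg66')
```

['jdvyb', 'w']

Scanning left to right: at [0:7] match '"jdvyb"', group 1 = 'jdvyb'; at [7:10] match '"w"', group 1 = 'w'.
One capturing group, so `findall` returns just the captured substring from each match — 2 in all.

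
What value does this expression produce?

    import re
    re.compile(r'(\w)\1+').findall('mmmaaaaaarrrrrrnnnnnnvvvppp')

After group 1 captures some text, `\1` only succeeds where that same text appears again.
Scanning left to right: at [0:3] match 'mmm', group 1 = 'm'; at [3:9] match 'aaaaaa', group 1 = 'a'; at [9:15] match 'rrrrrr', group 1 = 'r'; at [15:21] match 'nnnnnn', group 1 = 'n'; at [21:24] match 'vvv', group 1 = 'v'; ….
Because there's exactly one group, `findall` drops the full match and keeps group 1 from each hit.

['m', 'a', 'r', 'n', 'v', 'p']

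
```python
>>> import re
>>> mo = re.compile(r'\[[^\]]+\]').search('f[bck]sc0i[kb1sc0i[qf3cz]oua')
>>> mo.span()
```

(1, 6)

The match spans [1:6] → '[bck]'.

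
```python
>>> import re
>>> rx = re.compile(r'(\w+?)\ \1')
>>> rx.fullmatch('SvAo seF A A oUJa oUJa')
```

A backreference is literal: `\1` must see the identical characters the first group matched.
For `fullmatch`, every character of the input must be accounted for by the pattern.
Here the pattern can't cover the whole string, so the call returns None.

None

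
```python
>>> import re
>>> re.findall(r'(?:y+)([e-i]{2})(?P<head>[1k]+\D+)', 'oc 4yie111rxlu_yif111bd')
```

[('ie', '111rxlu_yif')]

The pattern matches one or more of a literal 'y' (non-capturing group); then exactly 2 of a character in [e-i] (captured); then one or more of one of [1k], then one or more of a non-digit (captured as 'head').
Walking the string: at [4:18] match 'yie111rxlu_yif', groups = ('ie', '111rxlu_yif').
2 groups means the one result is a tuple of 2 captured strings — 1 here.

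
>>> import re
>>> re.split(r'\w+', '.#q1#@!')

Pattern: one or more of a word character.
Matches to split on: at [2:4] → 'q1'.
Splitting on the pattern gives 2 pieces.

['.#', '#@!']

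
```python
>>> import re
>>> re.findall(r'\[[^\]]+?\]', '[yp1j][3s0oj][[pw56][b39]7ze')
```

['[yp1j]', '[3s0oj]', '[[pw56]', '[b39]']

Since nothing is captured, `findall` lists the 4 matched substrings directly.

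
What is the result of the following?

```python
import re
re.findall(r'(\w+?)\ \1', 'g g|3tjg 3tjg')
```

['g', '3tjg']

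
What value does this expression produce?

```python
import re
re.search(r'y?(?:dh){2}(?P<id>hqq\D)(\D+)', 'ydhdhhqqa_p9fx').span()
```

(0, 11)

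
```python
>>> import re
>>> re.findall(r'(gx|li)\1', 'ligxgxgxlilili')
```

['gx', 'li']

A backreference is literal: `\1` must see the identical characters the first group matched.
Matches: at [2:6] match 'gxgx', group 1 = 'gx'; at [8:12] match 'lili', group 1 = 'li'.
Because there's exactly one group, `findall` drops the full match and keeps group 1 from each hit.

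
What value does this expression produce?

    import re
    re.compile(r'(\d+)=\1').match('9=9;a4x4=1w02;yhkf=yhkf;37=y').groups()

The match spans [0:3] → '9=9'.
Captured: group 1 = '9'.

('9',)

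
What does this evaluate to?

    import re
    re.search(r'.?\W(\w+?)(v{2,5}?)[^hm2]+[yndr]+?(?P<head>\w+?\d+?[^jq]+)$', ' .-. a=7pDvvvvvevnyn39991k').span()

(5, 26)

This matches optionally any character, then a non-word character; then one or more of a word character (lazy) (captured); then 2 to 5 of a literal 'v' (lazy) (captured); then one or more of any character except [hm2]; then one or more of one of [yndr] (lazy); then one or more of a word character (lazy), then one or more of a digit (lazy), then one or more of any character except [jq] (captured as 'head'); then anchored at the end.
`search` walks the string left to right and returns the first match it finds.
The match spans [5:26] → 'a=7pDvvvvvevnyn39991k'.
Captured: group 1 = '7pD', group 2 = 'vv', group 3 = '39991k'.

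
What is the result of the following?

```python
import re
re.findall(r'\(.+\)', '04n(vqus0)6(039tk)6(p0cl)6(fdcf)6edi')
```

Matches: at [3:32] → '(vqus0)6(039tk)6(p0cl)6(fdcf)'.
`findall` yields the raw match text (1 of them) because the pattern has no groups.

['(vqus0)6(039tk)6(p0cl)6(fdcf)']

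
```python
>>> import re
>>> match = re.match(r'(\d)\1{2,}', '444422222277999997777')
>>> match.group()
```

'4444'

With `match`, the pattern is implicitly anchored at the beginning.
The match spans [0:4] → '4444'.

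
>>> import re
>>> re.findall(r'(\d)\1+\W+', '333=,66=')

['3', '6']

After group 1 captures some text, `\1` only succeeds where that same text appears again.
Matches: at [0:5] match '333=,', group 1 = '3'; at [5:8] match '66=', group 1 = '6'.
One capturing group, so `findall` returns just the captured substring from each match — 2 in all.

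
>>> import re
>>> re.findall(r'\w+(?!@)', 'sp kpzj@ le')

['sp', 'kpz', 'le']

The negative lookaround is zero-width — it rules out positions where the adjacent text would match, without consuming anything.
Scanning left to right: at [0:2] → 'sp'; at [3:6] → 'kpz'; at [9:11] → 'le'.
`findall` yields the raw match text (3 of them) because the pattern has no groups.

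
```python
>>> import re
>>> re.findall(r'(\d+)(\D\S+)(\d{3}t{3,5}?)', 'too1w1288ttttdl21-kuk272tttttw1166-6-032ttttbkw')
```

[('1', 'w1288ttttdl21-kuk272tttttw1166-6-', '032ttt')]

Pattern: one or more of a digit (captured); then a non-digit, then one or more of a non-whitespace character (captured); then exactly 3 of a digit, then 3 to 5 of a literal 't' (lazy) (captured).
Walking the string: at [3:43] match '1w1288ttttdl21-kuk272tttttw1166-6-032ttt', groups = ('1', 'w1288ttttdl21-kuk272tttttw1166-6-', '032ttt').
3 groups means the one result is a tuple of 3 captured strings — 1 here.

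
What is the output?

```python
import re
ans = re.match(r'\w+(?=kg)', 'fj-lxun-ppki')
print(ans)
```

None

The lookaround is zero-width — it requires the adjacent text to match without consuming it, so the asserted text isn't part of the match.
`match` is anchored at position 0; if the pattern doesn't fit there, it returns None.
Here the string doesn't start with a match, so the call returns None.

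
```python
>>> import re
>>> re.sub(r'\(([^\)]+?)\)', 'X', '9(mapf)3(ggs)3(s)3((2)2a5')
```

Matches: at [1:7] → '(mapf)'; at [8:13] → '(ggs)'; at [14:17] → '(s)'; at [18:22] → '((2)'.
Every occurrence is swapped for 'X'.

'9X3X3X3X2a5'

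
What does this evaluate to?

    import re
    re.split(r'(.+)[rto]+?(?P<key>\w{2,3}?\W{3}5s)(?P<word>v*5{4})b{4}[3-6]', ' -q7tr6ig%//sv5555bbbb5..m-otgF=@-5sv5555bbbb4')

The pattern matches one or more of any character (captured); then one or more of one of [rto] (lazy); then 2 to 3 of a word character (lazy), then exactly 3 of a non-word character, then the literal '5s' (captured as 'key'); then zero or more of a literal 'v', then exactly 4 of a literal '5' (captured as 'word'); then exactly 4 of a literal 'b', then a character in [3-6].
Matches to split on: at [0:46] → ' -q7tr6ig%//sv5555bbbb5..m-otgF=@-5sv5555bbbb4'.
`re.split` interleaves the captured-group text with the surrounding fragments.

['', ' -q7tr6ig%//sv5555bbbb5..m-o', 'gF=@-5s', 'v5555', '']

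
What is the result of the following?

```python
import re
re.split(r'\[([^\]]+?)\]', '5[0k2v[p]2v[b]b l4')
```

['5', '0k2v[p', '2v', 'b', 'b l4']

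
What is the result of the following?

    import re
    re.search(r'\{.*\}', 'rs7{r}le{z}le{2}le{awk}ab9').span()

(3, 23)

The match spans [3:23] → '{r}le{z}le{2}le{awk}'.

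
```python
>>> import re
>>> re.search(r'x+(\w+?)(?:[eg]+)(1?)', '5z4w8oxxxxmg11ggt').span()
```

(6, 13)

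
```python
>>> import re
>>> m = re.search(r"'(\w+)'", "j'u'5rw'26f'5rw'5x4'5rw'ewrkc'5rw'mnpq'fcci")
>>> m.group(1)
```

'u'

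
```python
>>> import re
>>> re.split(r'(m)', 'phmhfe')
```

['ph', 'm', 'hfe']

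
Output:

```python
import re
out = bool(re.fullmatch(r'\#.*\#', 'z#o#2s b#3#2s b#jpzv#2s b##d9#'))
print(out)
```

False

For `fullmatch`, every character of the input must be accounted for by the pattern.
Here the pattern can't cover the whole string, so the call returns None, and `bool(None)` is False.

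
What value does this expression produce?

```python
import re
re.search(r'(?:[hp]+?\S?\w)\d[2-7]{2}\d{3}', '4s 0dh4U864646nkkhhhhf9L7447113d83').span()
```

(5, 14)

This matches one or more of one of [hp] (lazy), then optionally a non-whitespace character, then a word character (non-capturing group); then a digit, then exactly 2 of a character in [2-7], then exactly 3 of a digit.
`re.search` tries every starting position until one works.
The match spans [5:14] → 'h4U864646'.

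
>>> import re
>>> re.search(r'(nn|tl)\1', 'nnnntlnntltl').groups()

('nn',)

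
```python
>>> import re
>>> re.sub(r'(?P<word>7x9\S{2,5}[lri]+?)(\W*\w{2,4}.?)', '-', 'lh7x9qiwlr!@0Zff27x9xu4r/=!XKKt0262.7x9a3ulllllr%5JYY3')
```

This matches the literal '7x9', then 2 to 5 of a non-whitespace character, then one or more of one of [lri] (lazy) (captured as 'word'); then zero or more of a non-word character, then 2 to 4 of a word character, then optionally any character (captured).
Matches: at [2:17] → '7x9qiwlr!@0Zff2'; at [17:32] → '7x9xu4r/=!XKKt0'; at [36:49] → '7x9a3ulllllr%'.
Every occurrence is swapped for '-'.

'lh--262.-5JYY3'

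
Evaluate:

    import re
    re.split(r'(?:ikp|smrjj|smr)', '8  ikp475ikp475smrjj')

The regex engine tests alternatives in the order written; an earlier branch that matches wins even if a later one would match more.
Each match becomes a cut point; 4 segments remain.

['8  ', '475', '475', '']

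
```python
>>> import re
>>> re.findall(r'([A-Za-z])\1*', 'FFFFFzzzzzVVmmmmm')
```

The backreference `\1` re-matches whatever the first group consumed, character for character.
With a single group, `findall` returns only what that group captured — 4 items.

['F', 'z', 'V', 'm']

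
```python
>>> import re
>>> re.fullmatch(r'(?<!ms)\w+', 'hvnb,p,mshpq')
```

`re.fullmatch` requires the pattern to consume the entire string.
Here there's no way to consume every character, so the call returns None.

None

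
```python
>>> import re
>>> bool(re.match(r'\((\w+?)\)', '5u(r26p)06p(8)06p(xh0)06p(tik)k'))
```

`match` is anchored at position 0; if the pattern doesn't fit there, it returns None.
Here the pattern fails at index 0, so the call returns None, and `bool(None)` is False.

False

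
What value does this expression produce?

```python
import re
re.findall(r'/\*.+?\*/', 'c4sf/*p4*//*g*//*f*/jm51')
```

Because the quantifier is non-greedy, it stops expanding at the earliest point where the rest of the pattern can succeed.
Matches: at [4:10] → '/*p4*/'; at [10:15] → '/*g*/'; at [15:20] → '/*f*/'.
`findall` yields the raw match text (3 of them) because the pattern has no groups.

['/*p4*/', '/*g*/', '/*f*/']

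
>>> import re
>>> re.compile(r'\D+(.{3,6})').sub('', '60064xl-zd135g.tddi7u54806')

'600646'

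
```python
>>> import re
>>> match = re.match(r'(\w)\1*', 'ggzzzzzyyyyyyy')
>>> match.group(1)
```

The match spans [0:2] → 'gg'.
Captured: group 1 = 'g'.

'g'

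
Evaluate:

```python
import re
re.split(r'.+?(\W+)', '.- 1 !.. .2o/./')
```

['', '- ', '', ' !.. .', '', '/./', '']

This matches one or more of any character (lazy); then one or more of a non-word character (captured).
The `?` after the quantifier makes it lazy — it takes as little as possible before letting the rest of the pattern try.
Matches to split on: at [0:3] → '.- '; at [3:10] → '1 !.. .'; at [10:15] → '2o/./'.
Because the pattern has a capturing group, `split` also inserts each captured text between the pieces.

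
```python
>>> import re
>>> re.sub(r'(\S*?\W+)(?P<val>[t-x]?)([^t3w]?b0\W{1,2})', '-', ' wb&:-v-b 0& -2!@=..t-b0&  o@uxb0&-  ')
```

The pattern matches zero or more of a non-whitespace character (lazy), then one or more of a non-word character (captured); then optionally a character in [t-x] (captured as 'val'); then optionally any character except [t3w], then the literal 'b0', then 1 to 2 of a non-word character (captured).
Matches: at [13:26] → '-2!@=..t-b0& '; at [27:35] → 'o@uxb0&-'.
Each match is replaced by '-'.

' wb&:-v-b 0& - -  '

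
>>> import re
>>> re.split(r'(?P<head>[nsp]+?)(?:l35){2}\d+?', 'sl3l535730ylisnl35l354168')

['sl3l535730yli', 'sn', '168']

With the lazy modifier that quantifier settles for the fewest repetitions that let the rest of the pattern succeed (the atoms after it are unaffected and can still be greedy).
`re.split` interleaves the captured-group text with the surrounding fragments.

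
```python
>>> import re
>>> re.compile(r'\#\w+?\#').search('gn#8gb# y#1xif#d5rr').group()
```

'#8gb#'

Unlike `match`, `search` isn't anchored — it looks for the pattern anywhere in the string.
The match spans [2:7] → '#8gb#'.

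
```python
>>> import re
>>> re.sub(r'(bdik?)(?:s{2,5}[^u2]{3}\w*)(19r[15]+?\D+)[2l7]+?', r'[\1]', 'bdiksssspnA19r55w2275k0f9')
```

'[bdik]275k0f9'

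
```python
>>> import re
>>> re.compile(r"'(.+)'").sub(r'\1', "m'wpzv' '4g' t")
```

"mwpzv' '4g t"

`\1` in the replacement pulls in group 1's text for each match.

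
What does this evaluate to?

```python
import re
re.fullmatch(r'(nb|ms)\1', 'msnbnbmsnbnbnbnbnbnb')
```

None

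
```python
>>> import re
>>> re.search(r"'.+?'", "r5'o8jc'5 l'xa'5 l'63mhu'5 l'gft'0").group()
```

The `?` after the quantifier makes it lazy — it takes as little as possible before letting the rest of the pattern try.
Unlike `match`, `search` isn't anchored — it looks for the pattern anywhere in the string.
The match spans [2:8] → "'o8jc'".

"'o8jc'"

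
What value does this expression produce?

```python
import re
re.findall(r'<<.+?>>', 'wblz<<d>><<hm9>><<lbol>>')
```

['<<d>>', '<<hm9>>', '<<lbol>>']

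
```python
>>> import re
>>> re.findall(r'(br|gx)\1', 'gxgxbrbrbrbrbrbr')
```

['gx', 'br', 'br', 'br']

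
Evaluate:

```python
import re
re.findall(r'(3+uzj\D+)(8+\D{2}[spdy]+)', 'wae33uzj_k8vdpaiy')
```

[('33uzj_k', '8vdp')]

This matches one or more of the literal '3', then the literal 'uzj', then one or more of a non-digit (captured); then one or more of the literal '8', then exactly 2 of a non-digit, then one or more of one of [spdy] (captured).
Scanning left to right: at [3:14] match '33uzj_k8vdp', groups = ('33uzj_k', '8vdp').
2 groups means the one result is a tuple of 2 captured strings — 1 here.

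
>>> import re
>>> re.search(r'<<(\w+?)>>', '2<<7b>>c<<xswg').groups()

('7b',)

`search` walks the string left to right and returns the first match it finds.
The match spans [1:7] → '<<7b>>'.
Captured: group 1 = '7b'.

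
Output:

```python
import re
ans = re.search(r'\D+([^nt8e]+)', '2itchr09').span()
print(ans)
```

(1, 8)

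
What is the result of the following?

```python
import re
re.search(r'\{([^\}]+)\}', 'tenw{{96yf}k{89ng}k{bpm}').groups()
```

('{96yf',)

`search` walks the string left to right and returns the first match it finds.
The match spans [4:11] → '{{96yf}'.
Captured: group 1 = '{96yf'.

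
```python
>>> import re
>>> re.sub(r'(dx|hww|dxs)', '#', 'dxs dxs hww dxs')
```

'#s #s # #s'

The regex engine tests alternatives in the order written; an earlier branch that matches wins even if a later one would match more.
Each match is replaced by '#'.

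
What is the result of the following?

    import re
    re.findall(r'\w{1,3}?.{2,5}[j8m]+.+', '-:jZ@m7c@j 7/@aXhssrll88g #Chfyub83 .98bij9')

['jZ@m7c@j 7/@aXhssrll88g #Chfyub83 .98bij9']

`findall` yields the raw match text (1 of them) because the pattern has no groups.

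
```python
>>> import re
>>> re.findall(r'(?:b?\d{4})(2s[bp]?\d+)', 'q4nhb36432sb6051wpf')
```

['2sb6051']

The pattern matches optionally the literal 'b', then exactly 4 of a digit (non-capturing group); then the literal '2s', then optionally one of [bp], then one or more of a digit (captured).
Scanning left to right: at [4:16] match 'b36432sb6051', group 1 = '2sb6051'.
Because there's exactly one group, `findall` drops the full match and keeps group 1 from the one hit.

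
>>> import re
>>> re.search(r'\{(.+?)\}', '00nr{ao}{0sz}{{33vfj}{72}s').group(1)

'ao'

The match spans [4:8] → '{ao}'.
Captured: group 1 = 'ao'.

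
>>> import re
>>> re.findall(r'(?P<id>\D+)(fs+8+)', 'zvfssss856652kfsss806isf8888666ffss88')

This matches one or more of a non-digit (captured as 'id'); then the literal 'f', then one or more of the literal 's', then one or more of the literal '8' (captured).
Matches: at [0:8] match 'zvfssss8', groups = ('zv', 'fssss8'); at [13:19] match 'kfsss8', groups = ('k', 'fsss8'); at [31:37] match 'ffss88', groups = ('f', 'fss88').
Multiple groups make `findall` return tuples — one 2-tuple for each match.

[('zv', 'fssss8'), ('k', 'fsss8'), ('f', 'fss88')]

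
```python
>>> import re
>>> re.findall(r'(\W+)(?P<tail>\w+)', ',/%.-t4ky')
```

`findall` packs the 2 group values into a tuple for every match.

[(',/%.-', 't4ky')]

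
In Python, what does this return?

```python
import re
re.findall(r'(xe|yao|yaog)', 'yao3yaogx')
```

Alternation tries branches left to right and keeps the first one that lets the overall match succeed at that position.
One capturing group, so `findall` returns just the captured substring from each match — 2 in all.

['yao', 'yao']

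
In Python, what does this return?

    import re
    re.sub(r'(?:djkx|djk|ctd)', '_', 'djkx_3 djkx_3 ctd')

'__3 __3 _'

Alternation tries branches left to right and keeps the first one that lets the overall match succeed at that position.
Matches: at [0:4] → 'djkx'; at [7:11] → 'djkx'; at [14:17] → 'ctd'.
Each match is replaced by '_'.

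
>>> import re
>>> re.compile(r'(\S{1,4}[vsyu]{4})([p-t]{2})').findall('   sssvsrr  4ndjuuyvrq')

`findall` packs the 2 group values into a tuple for every match.

[('sssvs', 'rr'), ('4ndjuuyv', 'rq')]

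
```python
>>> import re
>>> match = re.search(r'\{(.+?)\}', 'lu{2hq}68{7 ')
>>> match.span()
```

(2, 7)

The match spans [2:7] → '{2hq}'.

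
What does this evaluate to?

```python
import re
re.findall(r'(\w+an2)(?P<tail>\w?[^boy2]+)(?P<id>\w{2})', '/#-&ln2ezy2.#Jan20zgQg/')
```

[('Jan2', '0zg', 'Qg')]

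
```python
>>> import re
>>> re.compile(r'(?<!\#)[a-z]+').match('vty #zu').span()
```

`re.match` only tries the pattern at the start of the string.
The match spans [0:3] → 'vty'.

(0, 3)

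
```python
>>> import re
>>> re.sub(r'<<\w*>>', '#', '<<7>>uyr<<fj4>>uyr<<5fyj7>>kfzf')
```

Matches: at [0:5] → '<<7>>'; at [8:15] → '<<fj4>>'; at [18:27] → '<<5fyj7>>'.
Each match is replaced by '#'.

'#uyr#uyr#kfzf'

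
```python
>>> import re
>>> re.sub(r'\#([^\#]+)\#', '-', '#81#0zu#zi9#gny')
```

'-0zu-gny'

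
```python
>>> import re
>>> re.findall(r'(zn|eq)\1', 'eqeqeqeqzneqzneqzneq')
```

The backreference `\1` re-matches whatever the first group consumed, character for character.
With a single group, `findall` returns only what that group captured — 2 items.

['eq', 'eq']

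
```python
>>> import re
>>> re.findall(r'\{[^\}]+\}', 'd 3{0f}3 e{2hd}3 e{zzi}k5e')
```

['{0f}', '{2hd}', '{zzi}']

Since nothing is captured, `findall` lists the 3 matched substrings directly.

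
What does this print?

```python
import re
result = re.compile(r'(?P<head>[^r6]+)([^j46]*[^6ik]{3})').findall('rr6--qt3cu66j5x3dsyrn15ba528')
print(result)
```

Pattern: one or more of any character except [r6] (captured as 'head'); then zero or more of any character except [j46], then exactly 3 of any character except [6ik] (captured).
Walking the string: at [3:10] match '--qt3cu', groups = ('--qt', '3cu'); at [12:28] match 'j5x3dsyrn15ba528', groups = ('j5x3dsy', 'rn15ba528').
With 2 capturing groups, `findall` returns a 2-tuple per match.

[('--qt', '3cu'), ('j5x3dsy', 'rn15ba528')]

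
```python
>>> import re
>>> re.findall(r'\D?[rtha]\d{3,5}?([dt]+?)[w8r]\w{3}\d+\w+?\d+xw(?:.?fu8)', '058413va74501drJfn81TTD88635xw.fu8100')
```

['d']

One capturing group, so `findall` returns just the captured substring from the one match — 1 in all.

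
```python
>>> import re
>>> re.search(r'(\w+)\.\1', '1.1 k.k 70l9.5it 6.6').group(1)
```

'1'

After group 1 captures some text, `\1` only succeeds where that same text appears again.
`re.search` tries every starting position until one works.
The match spans [0:3] → '1.1'.
Captured: group 1 = '1'.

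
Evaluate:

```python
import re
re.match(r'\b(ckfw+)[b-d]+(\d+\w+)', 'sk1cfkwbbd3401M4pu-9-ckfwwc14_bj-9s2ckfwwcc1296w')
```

The pattern matches a word boundary (`\b`, zero-width); then the literal 'ckf', then one or more of the literal 'w' (captured); then one or more of a character in [b-d]; then one or more of a digit, then one or more of a word character (captured).
`re.match` won't scan ahead — the pattern has to work from the very first character.
Here position 0 doesn't satisfy it, so the call returns None.

None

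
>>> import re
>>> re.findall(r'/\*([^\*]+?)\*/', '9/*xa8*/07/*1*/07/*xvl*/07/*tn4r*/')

['xa8', '1', 'xvl', 'tn4r']

Because there's exactly one group, `findall` drops the full match and keeps group 1 from each hit.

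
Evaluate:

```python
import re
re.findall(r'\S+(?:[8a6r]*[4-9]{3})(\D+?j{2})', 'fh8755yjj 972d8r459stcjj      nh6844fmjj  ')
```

This matches one or more of a non-whitespace character; then zero or more of one of [8a6r], then exactly 3 of a character in [4-9] (non-capturing group); then one or more of a non-digit (lazy), then exactly 2 of a literal 'j' (captured).
Scanning left to right: at [0:9] match 'fh8755yjj', group 1 = 'yjj'; at [10:24] match '972d8r459stcjj', group 1 = 'stcjj'; at [30:40] match 'nh6844fmjj', group 1 = 'fmjj'.
`findall` collects group 1 from each match (3 total).

['yjj', 'stcjj', 'fmjj']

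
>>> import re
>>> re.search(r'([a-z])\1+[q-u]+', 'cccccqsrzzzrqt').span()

(0, 8)

`\1` is not a pattern — it's the concrete string captured by group 1, re-applied verbatim.
The match spans [0:8] → 'cccccqsr'.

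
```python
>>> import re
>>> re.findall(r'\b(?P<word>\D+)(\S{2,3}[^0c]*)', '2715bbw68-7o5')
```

[('-', '7o5')]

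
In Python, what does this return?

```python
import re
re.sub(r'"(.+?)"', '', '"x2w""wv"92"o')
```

'92"o'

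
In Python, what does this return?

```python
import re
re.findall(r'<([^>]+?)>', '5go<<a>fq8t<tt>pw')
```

Because there's exactly one group, `findall` drops the full match and keeps group 1 from each hit.

['<a', 'tt']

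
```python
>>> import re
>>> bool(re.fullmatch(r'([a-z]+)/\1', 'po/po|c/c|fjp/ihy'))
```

False

A backreference is literal: `\1` must see the identical characters the first group matched.
`re.fullmatch` requires the pattern to consume the entire string.
Here the pattern can't cover the whole string, so the call returns None, and `bool(None)` is False.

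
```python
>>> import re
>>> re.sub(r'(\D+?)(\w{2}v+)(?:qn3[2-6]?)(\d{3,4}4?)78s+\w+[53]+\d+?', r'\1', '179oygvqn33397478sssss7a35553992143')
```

'179o92143'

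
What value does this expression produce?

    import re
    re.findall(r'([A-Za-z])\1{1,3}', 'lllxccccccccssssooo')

The backreference `\1` re-matches whatever the first group consumed, character for character.
Matches: at [0:3] match 'lll', group 1 = 'l'; at [4:8] match 'cccc', group 1 = 'c'; at [8:12] match 'cccc', group 1 = 'c'; at [12:16] match 'ssss', group 1 = 's'; at [16:19] match 'ooo', group 1 = 'o'.
`findall` collects group 1 from each match (5 total).

['l', 'c', 'c', 's', 'o']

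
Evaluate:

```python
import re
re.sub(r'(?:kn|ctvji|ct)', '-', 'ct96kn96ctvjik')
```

Alternation isn't longest-match — the leftmost alternative that fits at this position is chosen.
`sub` substitutes '-' at each match site.

'-96-96-k'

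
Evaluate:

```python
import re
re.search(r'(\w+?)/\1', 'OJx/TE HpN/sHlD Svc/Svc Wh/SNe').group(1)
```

'Svc'

`\1` has to match the exact text group 1 already captured.
`search` walks the string left to right and returns the first match it finds.
The match spans [16:23] → 'Svc/Svc'.
Captured: group 1 = 'Svc'.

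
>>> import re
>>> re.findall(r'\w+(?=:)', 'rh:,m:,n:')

Because the assertion is zero-width, the text it checks is not consumed and won't appear in the result.
Matches: at [0:2] → 'rh'; at [4:5] → 'm'; at [7:8] → 'n'.
No capturing groups, so `findall` returns the 3 full match strings.

['rh', 'm', 'n']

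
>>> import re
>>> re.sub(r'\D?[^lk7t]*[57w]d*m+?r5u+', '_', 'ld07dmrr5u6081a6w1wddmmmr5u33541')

This matches optionally a non-digit; then zero or more of any character except [lk7t], then one of [57w], then zero or more of the literal 'd'; then one or more of a literal 'm' (lazy); then the literal 'r5', then one or more of the literal 'u'.
Every occurrence is swapped for '_'.

'ld07_33541'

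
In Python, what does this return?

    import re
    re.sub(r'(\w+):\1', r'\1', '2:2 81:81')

`\1` is not a pattern — it's the concrete string captured by group 1, re-applied verbatim.
The replacement refers to a captured group, so each match is rewritten using its own captured text.

'2 81'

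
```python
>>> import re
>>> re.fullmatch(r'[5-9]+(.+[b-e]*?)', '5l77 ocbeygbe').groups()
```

('l77 ocbeygbe',)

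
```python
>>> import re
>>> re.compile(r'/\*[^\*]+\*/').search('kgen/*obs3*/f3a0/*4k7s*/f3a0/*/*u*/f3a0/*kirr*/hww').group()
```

The match spans [4:12] → '/*obs3*/'.

'/*obs3*/'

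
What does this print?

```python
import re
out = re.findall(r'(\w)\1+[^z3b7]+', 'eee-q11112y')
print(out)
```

The backreference `\1` re-matches whatever the first group consumed, character for character.
Matches: at [0:11] match 'eee-q11112y', group 1 = 'e'.
With a single group, `findall` returns only what that group captured — 1 item.

['e']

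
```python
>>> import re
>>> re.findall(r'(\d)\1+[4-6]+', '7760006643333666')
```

['7', '0', '3']

`\1` is not a pattern — it's the concrete string captured by group 1, re-applied verbatim.
Because there's exactly one group, `findall` drops the full match and keeps group 1 from each hit.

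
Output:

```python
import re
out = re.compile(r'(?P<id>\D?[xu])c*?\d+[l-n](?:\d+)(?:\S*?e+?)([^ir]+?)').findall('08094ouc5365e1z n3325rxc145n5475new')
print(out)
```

This matches optionally a non-digit, then one of [xu] (captured as 'id'); then zero or more of a literal 'c' (lazy), then one or more of a digit, then a character in [l-n]; then one or more of a digit (non-capturing group); then zero or more of a non-whitespace character (lazy), then one or more of a literal 'e' (lazy) (non-capturing group); then one or more of any character except [ir] (lazy) (captured).
Walking the string: at [21:35] match 'rxc145n5475new', groups = ('rx', 'w').
2 groups means the one result is a tuple of 2 captured strings — 1 here.

[('rx', 'w')]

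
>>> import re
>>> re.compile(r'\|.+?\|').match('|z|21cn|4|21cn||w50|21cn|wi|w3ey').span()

With the lazy modifier that quantifier settles for the fewest repetitions that let the rest of the pattern succeed (the atoms after it are unaffected and can still be greedy).
`re.match` won't scan ahead — the pattern has to work from the very first character.
The match spans [0:3] → '|z|'.

(0, 3)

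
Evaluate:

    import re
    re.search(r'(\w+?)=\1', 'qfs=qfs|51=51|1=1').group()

'qfs=qfs'

After group 1 captures some text, `\1` only succeeds where that same text appears again.
`re.search` scans for the first position where the pattern succeeds.
The match spans [0:7] → 'qfs=qfs'.
Captured: group 1 = 'qfs'.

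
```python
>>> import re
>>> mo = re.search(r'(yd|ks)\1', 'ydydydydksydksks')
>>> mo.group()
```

'ydyd'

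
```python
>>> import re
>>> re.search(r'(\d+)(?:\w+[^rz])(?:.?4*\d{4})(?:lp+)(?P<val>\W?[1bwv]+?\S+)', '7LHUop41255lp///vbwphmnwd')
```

This matches one or more of a digit (captured); then one or more of a word character, then any character except [rz] (non-capturing group); then optionally any character, then zero or more of a literal '4', then exactly 4 of a digit (non-capturing group); then the literal 'l', then one or more of a literal 'p' (non-capturing group); then optionally a non-word character, then one or more of one of [1bwv] (lazy), then one or more of a non-whitespace character (captured as 'val').
`re.search` scans for the first position where the pattern succeeds.
Here the pattern never matches, so the call returns None.

None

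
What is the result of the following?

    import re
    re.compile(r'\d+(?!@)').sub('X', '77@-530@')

The negative lookahead/lookbehind blocks any match where the forbidden context is present.
Matches: at [0:1] → '7'; at [4:6] → '53'.
`sub` substitutes 'X' at each match site.

'X7@-X0@'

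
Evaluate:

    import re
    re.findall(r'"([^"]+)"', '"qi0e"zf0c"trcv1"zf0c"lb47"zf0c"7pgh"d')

Matches: at [0:6] match '"qi0e"', group 1 = 'qi0e'; at [10:17] match '"trcv1"', group 1 = 'trcv1'; at [21:27] match '"lb47"', group 1 = 'lb47'; at [31:37] match '"7pgh"', group 1 = '7pgh'.
`findall` collects group 1 from each match (4 total).

['qi0e', 'trcv1', 'lb47', '7pgh']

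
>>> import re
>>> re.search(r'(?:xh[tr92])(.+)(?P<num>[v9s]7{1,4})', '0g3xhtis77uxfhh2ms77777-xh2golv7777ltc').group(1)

This matches the literal 'xh', then one of [tr92] (non-capturing group); then one or more of any character (captured); then one of [v9s], then 1 to 4 of the literal '7' (captured as 'num').
`re.search` tries every starting position until one works.
The match spans [3:35] → 'xhtis77uxfhh2ms77777-xh2golv7777'.
Captured: group 1 = 'is77uxfhh2ms77777-xh2gol', group 2 = 'v7777'.

'is77uxfhh2ms77777-xh2gol'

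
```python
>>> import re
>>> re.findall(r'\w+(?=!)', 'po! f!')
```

The `(?=…)`/`(?<=…)` assertion just peeks at neighbouring text; it doesn't advance the match position.
`findall` yields the raw match text (2 of them) because the pattern has no groups.

['po', 'f']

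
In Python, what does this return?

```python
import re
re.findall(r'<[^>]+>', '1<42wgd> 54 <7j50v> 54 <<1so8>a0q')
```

['<42wgd>', '<7j50v>', '<<1so8>']

Scanning left to right: at [1:8] → '<42wgd>'; at [12:19] → '<7j50v>'; at [23:30] → '<<1so8>'.
Since nothing is captured, `findall` lists the 3 matched substrings directly.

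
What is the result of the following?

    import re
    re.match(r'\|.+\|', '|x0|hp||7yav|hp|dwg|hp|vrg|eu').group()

`re.match` won't scan ahead — the pattern has to work from the very first character.
The match spans [0:27] → '|x0|hp||7yav|hp|dwg|hp|vrg|'.

'|x0|hp||7yav|hp|dwg|hp|vrg|'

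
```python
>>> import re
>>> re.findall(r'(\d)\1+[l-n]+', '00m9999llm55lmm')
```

A backreference is literal: `\1` must see the identical characters the first group matched.
Because there's exactly one group, `findall` drops the full match and keeps group 1 from each hit.

['0', '9', '5']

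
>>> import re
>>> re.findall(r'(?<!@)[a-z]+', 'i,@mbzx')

['i', 'bzx']

The negative lookahead/lookbehind blocks any match where the forbidden context is present.
Walking the string: at [0:1] → 'i'; at [4:7] → 'bzx'.
No capturing groups, so `findall` returns the 2 full match strings.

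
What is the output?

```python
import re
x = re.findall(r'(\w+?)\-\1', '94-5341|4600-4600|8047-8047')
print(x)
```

['4600', '8047']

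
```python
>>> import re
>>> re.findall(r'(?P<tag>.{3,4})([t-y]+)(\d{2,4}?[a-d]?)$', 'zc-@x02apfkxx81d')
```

[('apfk', 'xx', '81d')]

The pattern matches 3 to 4 of any character (captured as 'tag'); then one or more of a character in [t-y] (captured); then 2 to 4 of a digit (lazy), then optionally a character in [a-d] (captured); then anchored at the end.
Walking the string: at [7:16] match 'apfkxx81d', groups = ('apfk', 'xx', '81d').
Multiple groups make `findall` return tuples — one 3-tuple for the one match.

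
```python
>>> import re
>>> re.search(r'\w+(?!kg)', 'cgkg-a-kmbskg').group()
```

The negative lookaround is zero-width — it rules out positions where the adjacent text would match, without consuming anything.
The match spans [0:4] → 'cgkg'.

'cgkg'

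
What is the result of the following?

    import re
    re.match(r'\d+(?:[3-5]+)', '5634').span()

(0, 4)

Pattern: one or more of a digit; then one or more of a character in [3-5] (non-capturing group).
With `match`, the pattern is implicitly anchored at the beginning.
The match spans [0:4] → '5634'.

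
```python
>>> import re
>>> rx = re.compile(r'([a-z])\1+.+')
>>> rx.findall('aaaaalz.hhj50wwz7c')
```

After group 1 captures some text, `\1` only succeeds where that same text appears again.
One capturing group, so `findall` returns just the captured substring from the one match — 1 in all.

['a']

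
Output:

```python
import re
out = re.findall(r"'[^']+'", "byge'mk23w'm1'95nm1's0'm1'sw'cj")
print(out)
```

["'mk23w'", "'95nm1'", "'m1'"]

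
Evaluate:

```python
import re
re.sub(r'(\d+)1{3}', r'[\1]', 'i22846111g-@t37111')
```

'i[22846]g-@t[37]'

The replacement refers to a captured group, so each match is rewritten using its own captured text.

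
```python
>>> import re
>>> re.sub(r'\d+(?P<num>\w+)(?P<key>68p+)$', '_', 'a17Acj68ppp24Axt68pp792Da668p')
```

'a_'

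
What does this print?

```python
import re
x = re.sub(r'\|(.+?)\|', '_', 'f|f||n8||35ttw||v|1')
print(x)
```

A non-greedy quantifier consumes as few characters as it can — just enough that the remainder of the pattern still matches from where it stops; whatever follows it matches normally.
Matches: at [1:4] → '|f|'; at [4:8] → '|n8|'; at [8:15] → '|35ttw|'; at [15:18] → '|v|'.
Each match is replaced by '_'.

f____1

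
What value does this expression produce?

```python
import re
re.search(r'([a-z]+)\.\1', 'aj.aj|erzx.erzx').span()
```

After group 1 captures some text, `\1` only succeeds where that same text appears again.
`search` walks the string left to right and returns the first match it finds.
The match spans [0:5] → 'aj.aj'.
Captured: group 1 = 'aj'.

(0, 5)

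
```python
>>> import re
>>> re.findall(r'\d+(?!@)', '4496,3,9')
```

`(?!…)`/`(?<!…)` only lets a position through if the neighbouring text does NOT match; no characters are consumed.
Scanning left to right: at [0:4] → '4496'; at [5:6] → '3'; at [7:8] → '9'.
With no groups in the pattern, `findall` gives back each whole match — 3 here.

['4496', '3', '9']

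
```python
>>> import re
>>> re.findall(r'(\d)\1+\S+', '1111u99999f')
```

`\1` is not a pattern — it's the concrete string captured by group 1, re-applied verbatim.
Scanning left to right: at [0:11] match '1111u99999f', group 1 = '1'.
Because there's exactly one group, `findall` drops the full match and keeps group 1 from the one hit.

['1']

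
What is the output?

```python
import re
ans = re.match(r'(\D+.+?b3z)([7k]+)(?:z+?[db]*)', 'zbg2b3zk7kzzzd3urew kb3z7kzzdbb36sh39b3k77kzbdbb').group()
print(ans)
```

The pattern matches one or more of a non-digit, then one or more of any character (lazy), then the literal 'b3z' (captured); then one or more of one of [7k] (captured); then one or more of the literal 'z' (lazy), then zero or more of one of [db] (non-capturing group).
A non-greedy quantifier consumes as few characters as it can — just enough that the remainder of the pattern still matches from where it stops; whatever follows it matches normally.
`re.match` won't scan ahead — the pattern has to work from the very first character.
The match spans [0:11] → 'zbg2b3zk7kz'.
Captured: group 1 = 'zbg2b3z', group 2 = 'k7k'.

zbg2b3zk7kz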